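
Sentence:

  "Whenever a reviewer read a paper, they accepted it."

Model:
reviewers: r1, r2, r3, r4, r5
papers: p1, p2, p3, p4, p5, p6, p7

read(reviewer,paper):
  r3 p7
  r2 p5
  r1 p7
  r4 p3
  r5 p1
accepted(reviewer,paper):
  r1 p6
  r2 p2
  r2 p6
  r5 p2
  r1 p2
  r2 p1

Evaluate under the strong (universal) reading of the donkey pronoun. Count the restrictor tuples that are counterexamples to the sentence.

5

"it" takes "a paper" as antecedent — a donkey pronoun bound across the clause boundary.
Strong reading: for every (r,p) with read(r,p), accepted(r,p).
Restrictor pairs: (r1,p7) ✗  (r2,p5) ✗  (r3,p7) ✗  (r4,p3) ✗  (r5,p1) ✗
Counterexamples (restrictor pairs failing the scope): 5.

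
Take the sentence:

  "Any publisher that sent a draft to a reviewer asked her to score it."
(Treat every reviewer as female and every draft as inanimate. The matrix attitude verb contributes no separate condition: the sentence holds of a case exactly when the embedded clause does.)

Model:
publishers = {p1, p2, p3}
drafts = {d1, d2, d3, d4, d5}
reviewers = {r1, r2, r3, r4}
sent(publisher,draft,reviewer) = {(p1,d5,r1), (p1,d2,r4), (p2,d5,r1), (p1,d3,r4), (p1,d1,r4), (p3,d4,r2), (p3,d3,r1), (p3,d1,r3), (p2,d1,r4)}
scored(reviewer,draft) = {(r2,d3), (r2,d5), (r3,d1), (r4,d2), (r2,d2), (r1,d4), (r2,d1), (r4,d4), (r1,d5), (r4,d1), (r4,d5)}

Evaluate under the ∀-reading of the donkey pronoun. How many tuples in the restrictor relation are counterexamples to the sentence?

"her" takes "a reviewer" as antecedent and "it" takes "a draft"; both are donkey pronouns co-varying with the restrictor.
Strong reading: for every (p,d,r) with sent(p,d,r), scored(r,d).
Restrictor triples: (p1,d1,r4)→scored(r4,d1) ✓  (p1,d2,r4)→scored(r4,d2) ✓  (p1,d3,r4)→scored(r4,d3) ✗  (p1,d5,r1)→scored(r1,d5) ✓  (p2,d1,r4)→scored(r4,d1) ✓  (p2,d5,r1)→scored(r1,d5) ✓  (p3,d1,r3)→scored(r3,d1) ✓  (p3,d3,r1)→scored(r1,d3) ✗  (p3,d4,r2)→scored(r2,d4) ✗
Counterexamples (restrictor triples failing the scope): 3.

3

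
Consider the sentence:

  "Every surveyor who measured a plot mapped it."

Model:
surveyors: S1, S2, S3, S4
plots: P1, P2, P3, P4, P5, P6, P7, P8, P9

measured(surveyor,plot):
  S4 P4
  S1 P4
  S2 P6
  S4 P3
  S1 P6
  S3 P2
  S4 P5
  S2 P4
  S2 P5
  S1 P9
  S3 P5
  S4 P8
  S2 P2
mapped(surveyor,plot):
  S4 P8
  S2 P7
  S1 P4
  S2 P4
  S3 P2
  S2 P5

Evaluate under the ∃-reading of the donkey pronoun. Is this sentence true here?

"it" takes "a plot" as antecedent — a donkey pronoun bound across the clause boundary.
Weak reading: every surveyor s with some measured-plot has at least one measured-plot p such that mapped(s,p).
Per surveyor: S1:✓  S2:✓  S3:✓  S4:✓
Every surveyor in the restrictor has a witness.

True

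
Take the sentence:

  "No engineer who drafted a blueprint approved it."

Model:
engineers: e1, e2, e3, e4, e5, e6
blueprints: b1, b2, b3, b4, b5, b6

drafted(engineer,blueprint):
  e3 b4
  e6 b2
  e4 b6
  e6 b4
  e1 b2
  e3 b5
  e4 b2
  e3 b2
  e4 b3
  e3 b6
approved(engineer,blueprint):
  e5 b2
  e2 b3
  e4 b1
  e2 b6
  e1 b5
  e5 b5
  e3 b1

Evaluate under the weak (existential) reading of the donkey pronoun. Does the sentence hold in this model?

"it" takes "a blueprint" as antecedent — a donkey pronoun bound across the clause boundary.
Truth condition: for no (e,b) with drafted(e,b) does approved(e,b) hold.
Restrictor pairs — does the scope hold? (e1,b2):fails  (e3,b2):fails  (e3,b4):fails  (e3,b5):fails  (e3,b6):fails  (e4,b2):fails  (e4,b3):fails  (e4,b6):fails  (e6,b2):fails  (e6,b4):fails
Scope holds for no restrictor pair, so the sentence is true.

True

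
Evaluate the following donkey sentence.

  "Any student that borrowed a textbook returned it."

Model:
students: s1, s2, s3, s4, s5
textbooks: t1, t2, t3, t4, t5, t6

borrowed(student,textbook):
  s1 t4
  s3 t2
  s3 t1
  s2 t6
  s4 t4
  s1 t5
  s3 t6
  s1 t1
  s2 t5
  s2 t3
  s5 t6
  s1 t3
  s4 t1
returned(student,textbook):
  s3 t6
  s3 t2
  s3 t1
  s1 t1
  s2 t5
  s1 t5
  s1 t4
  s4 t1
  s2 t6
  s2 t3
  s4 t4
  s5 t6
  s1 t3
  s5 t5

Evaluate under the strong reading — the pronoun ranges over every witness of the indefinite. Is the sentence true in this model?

True

"it" takes "a textbook" as antecedent — a donkey pronoun bound across the clause boundary.
Strong reading: for every (s,t) with borrowed(s,t), returned(s,t).
Restrictor pairs: (s1,t1) ✓  (s1,t3) ✓  (s1,t4) ✓  (s1,t5) ✓  (s2,t3) ✓  (s2,t5) ✓  (s2,t6) ✓  (s3,t1) ✓  (s3,t2) ✓  (s3,t6) ✓  (s4,t1) ✓  (s4,t4) ✓  (s5,t6) ✓
Every restrictor pair satisfies the scope.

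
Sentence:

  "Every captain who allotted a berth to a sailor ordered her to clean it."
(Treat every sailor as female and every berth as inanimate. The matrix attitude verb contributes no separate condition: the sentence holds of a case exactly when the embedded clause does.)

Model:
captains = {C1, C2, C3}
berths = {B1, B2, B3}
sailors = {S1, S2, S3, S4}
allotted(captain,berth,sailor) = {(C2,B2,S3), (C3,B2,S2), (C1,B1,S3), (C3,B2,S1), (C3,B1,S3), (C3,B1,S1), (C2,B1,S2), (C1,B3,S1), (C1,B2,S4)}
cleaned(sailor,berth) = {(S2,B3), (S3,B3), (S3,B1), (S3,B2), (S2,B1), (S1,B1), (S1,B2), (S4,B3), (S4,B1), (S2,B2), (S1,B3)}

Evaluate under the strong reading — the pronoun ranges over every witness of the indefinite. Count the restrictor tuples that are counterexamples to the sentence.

1

"her" takes "a sailor" as antecedent and "it" takes "a berth"; both are donkey pronouns co-varying with the restrictor.
Strong reading: for every (c,b,s) with allotted(c,b,s), cleaned(s,b).
Restrictor triples: (C1,B1,S3)→cleaned(S3,B1) ✓  (C1,B2,S4)→cleaned(S4,B2) ✗  (C1,B3,S1)→cleaned(S1,B3) ✓  (C2,B1,S2)→cleaned(S2,B1) ✓  (C2,B2,S3)→cleaned(S3,B2) ✓  (C3,B1,S1)→cleaned(S1,B1) ✓  (C3,B1,S3)→cleaned(S3,B1) ✓  (C3,B2,S1)→cleaned(S1,B2) ✓  (C3,B2,S2)→cleaned(S2,B2) ✓
Counterexamples (restrictor triples failing the scope): 1.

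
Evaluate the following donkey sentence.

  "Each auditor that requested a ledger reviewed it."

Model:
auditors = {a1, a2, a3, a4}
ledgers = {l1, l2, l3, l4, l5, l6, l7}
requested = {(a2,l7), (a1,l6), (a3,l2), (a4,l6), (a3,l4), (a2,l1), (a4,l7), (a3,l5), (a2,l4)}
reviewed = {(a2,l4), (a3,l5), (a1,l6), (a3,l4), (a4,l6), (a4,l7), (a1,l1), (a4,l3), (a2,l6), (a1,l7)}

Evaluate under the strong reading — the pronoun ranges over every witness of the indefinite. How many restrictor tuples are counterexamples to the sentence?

3

"it" takes "a ledger" as antecedent — a donkey pronoun bound across the clause boundary.
Strong reading: for every (a,l) with requested(a,l), reviewed(a,l).
Restrictor pairs: (a1,l6) ✓  (a2,l1) ✗  (a2,l4) ✓  (a2,l7) ✗  (a3,l2) ✗  (a3,l4) ✓  (a3,l5) ✓  (a4,l6) ✓  (a4,l7) ✓
Counterexamples (restrictor pairs failing the scope): 3.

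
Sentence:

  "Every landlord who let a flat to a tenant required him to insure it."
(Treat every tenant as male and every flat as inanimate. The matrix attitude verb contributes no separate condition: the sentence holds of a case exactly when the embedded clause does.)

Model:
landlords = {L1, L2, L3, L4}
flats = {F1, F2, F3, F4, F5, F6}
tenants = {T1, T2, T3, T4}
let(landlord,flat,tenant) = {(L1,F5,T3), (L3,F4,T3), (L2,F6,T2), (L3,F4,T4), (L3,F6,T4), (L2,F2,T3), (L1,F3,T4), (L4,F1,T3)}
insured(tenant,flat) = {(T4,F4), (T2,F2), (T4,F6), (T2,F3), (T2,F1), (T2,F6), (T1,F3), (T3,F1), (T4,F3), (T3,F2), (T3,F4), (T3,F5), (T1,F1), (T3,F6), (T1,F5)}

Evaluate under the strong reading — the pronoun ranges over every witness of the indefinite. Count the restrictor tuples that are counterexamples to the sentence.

0

"him" takes "a tenant" as antecedent and "it" takes "a flat"; both are donkey pronouns co-varying with the restrictor.
Strong reading: for every (l,f,t) with let(l,f,t), insured(t,f).
Restrictor triples: (L1,F3,T4)→insured(T4,F3) ✓  (L1,F5,T3)→insured(T3,F5) ✓  (L2,F2,T3)→insured(T3,F2) ✓  (L2,F6,T2)→insured(T2,F6) ✓  (L3,F4,T3)→insured(T3,F4) ✓  (L3,F4,T4)→insured(T4,F4) ✓  (L3,F6,T4)→insured(T4,F6) ✓  (L4,F1,T3)→insured(T3,F1) ✓
Counterexamples (restrictor triples failing the scope): 0.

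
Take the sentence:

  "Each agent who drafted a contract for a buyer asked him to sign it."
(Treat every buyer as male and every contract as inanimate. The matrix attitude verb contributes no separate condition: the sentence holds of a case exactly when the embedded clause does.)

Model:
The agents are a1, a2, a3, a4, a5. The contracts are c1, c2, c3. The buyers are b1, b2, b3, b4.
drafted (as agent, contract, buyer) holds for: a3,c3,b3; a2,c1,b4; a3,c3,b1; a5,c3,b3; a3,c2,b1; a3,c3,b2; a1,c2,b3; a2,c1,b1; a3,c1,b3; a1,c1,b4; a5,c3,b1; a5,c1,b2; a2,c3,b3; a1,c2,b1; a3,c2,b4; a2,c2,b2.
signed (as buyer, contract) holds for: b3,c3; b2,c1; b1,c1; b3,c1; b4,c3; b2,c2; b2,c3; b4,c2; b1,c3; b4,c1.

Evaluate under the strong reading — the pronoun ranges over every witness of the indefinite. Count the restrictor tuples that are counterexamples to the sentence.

"him" takes "a buyer" as antecedent and "it" takes "a contract"; both are donkey pronouns co-varying with the restrictor.
Strong reading: for every (a,c,b) with drafted(a,c,b), signed(b,c).
Restrictor triples: (a1,c1,b4)→signed(b4,c1) ✓  (a1,c2,b1)→signed(b1,c2) ✗  (a1,c2,b3)→signed(b3,c2) ✗  (a2,c1,b1)→signed(b1,c1) ✓  (a2,c1,b4)→signed(b4,c1) ✓  (a2,c2,b2)→signed(b2,c2) ✓  (a2,c3,b3)→signed(b3,c3) ✓  (a3,c1,b3)→signed(b3,c1) ✓  (a3,c2,b1)→signed(b1,c2) ✗  (a3,c2,b4)→signed(b4,c2) ✓  (a3,c3,b1)→signed(b1,c3) ✓  (a3,c3,b2)→signed(b2,c3) ✓  (a3,c3,b3)→signed(b3,c3) ✓  (a5,c1,b2)→signed(b2,c1) ✓  (a5,c3,b1)→signed(b1,c3) ✓  (a5,c3,b3)→signed(b3,c3) ✓
Counterexamples (restrictor triples failing the scope): 3.

3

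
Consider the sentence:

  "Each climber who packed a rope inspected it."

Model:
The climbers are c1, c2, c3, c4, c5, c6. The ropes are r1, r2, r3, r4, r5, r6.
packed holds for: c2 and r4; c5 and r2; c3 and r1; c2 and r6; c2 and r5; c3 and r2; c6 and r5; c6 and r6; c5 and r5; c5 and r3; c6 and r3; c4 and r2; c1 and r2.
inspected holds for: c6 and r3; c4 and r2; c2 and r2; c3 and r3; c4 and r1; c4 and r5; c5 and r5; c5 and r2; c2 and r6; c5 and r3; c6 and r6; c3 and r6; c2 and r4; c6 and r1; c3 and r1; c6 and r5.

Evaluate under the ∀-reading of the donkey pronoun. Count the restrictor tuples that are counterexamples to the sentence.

3

"it" takes "a rope" as antecedent — a donkey pronoun bound across the clause boundary.
Strong reading: for every (c,r) with packed(c,r), inspected(c,r).
Restrictor pairs: (c1,r2) ✗  (c2,r4) ✓  (c2,r5) ✗  (c2,r6) ✓  (c3,r1) ✓  (c3,r2) ✗  (c4,r2) ✓  (c5,r2) ✓  (c5,r3) ✓  (c5,r5) ✓  (c6,r3) ✓  (c6,r5) ✓  (c6,r6) ✓
Counterexamples (restrictor pairs failing the scope): 3.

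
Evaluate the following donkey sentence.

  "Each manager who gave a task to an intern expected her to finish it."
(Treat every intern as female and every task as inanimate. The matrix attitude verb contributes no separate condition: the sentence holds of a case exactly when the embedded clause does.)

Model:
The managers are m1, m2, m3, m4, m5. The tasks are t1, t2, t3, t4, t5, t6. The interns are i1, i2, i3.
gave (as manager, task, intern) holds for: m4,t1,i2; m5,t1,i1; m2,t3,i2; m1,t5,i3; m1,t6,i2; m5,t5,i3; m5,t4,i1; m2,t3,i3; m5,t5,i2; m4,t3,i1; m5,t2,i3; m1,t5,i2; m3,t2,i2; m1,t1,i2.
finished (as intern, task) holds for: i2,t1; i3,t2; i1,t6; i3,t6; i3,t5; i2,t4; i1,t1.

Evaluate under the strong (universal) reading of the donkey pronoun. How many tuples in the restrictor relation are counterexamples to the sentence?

8

"her" takes "an intern" as antecedent and "it" takes "a task"; both are donkey pronouns co-varying with the restrictor.
Strong reading: for every (m,t,i) with gave(m,t,i), finished(i,t).
Restrictor triples: (m1,t1,i2)→finished(i2,t1) ✓  (m1,t5,i2)→finished(i2,t5) ✗  (m1,t5,i3)→finished(i3,t5) ✓  (m1,t6,i2)→finished(i2,t6) ✗  (m2,t3,i2)→finished(i2,t3) ✗  (m2,t3,i3)→finished(i3,t3) ✗  (m3,t2,i2)→finished(i2,t2) ✗  (m4,t1,i2)→finished(i2,t1) ✓  (m4,t3,i1)→finished(i1,t3) ✗  (m5,t1,i1)→finished(i1,t1) ✓  (m5,t2,i3)→finished(i3,t2) ✓  (m5,t4,i1)→finished(i1,t4) ✗  (m5,t5,i2)→finished(i2,t5) ✗  (m5,t5,i3)→finished(i3,t5) ✓
Counterexamples (restrictor triples failing the scope): 8.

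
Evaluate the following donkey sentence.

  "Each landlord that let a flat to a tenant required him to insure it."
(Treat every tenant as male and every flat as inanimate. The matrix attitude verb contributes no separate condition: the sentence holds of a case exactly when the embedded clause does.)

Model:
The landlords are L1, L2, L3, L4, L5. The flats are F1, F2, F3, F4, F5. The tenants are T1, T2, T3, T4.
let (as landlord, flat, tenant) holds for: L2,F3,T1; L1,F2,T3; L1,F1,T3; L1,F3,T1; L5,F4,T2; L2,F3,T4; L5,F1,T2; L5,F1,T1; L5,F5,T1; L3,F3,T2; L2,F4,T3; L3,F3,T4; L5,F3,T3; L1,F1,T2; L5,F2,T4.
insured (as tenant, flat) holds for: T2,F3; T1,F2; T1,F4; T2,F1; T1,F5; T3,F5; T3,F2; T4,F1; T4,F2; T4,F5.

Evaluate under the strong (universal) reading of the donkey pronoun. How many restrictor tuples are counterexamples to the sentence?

9

"him" takes "a tenant" as antecedent and "it" takes "a flat"; both are donkey pronouns co-varying with the restrictor.
Strong reading: for every (l,f,t) with let(l,f,t), insured(t,f).
Restrictor triples: (L1,F1,T2)→insured(T2,F1) ✓  (L1,F1,T3)→insured(T3,F1) ✗  (L1,F2,T3)→insured(T3,F2) ✓  (L1,F3,T1)→insured(T1,F3) ✗  (L2,F3,T1)→insured(T1,F3) ✗  (L2,F3,T4)→insured(T4,F3) ✗  (L2,F4,T3)→insured(T3,F4) ✗  (L3,F3,T2)→insured(T2,F3) ✓  (L3,F3,T4)→insured(T4,F3) ✗  (L5,F1,T1)→insured(T1,F1) ✗  (L5,F1,T2)→insured(T2,F1) ✓  (L5,F2,T4)→insured(T4,F2) ✓  (L5,F3,T3)→insured(T3,F3) ✗  (L5,F4,T2)→insured(T2,F4) ✗  (L5,F5,T1)→insured(T1,F5) ✓
Counterexamples (restrictor triples failing the scope): 9.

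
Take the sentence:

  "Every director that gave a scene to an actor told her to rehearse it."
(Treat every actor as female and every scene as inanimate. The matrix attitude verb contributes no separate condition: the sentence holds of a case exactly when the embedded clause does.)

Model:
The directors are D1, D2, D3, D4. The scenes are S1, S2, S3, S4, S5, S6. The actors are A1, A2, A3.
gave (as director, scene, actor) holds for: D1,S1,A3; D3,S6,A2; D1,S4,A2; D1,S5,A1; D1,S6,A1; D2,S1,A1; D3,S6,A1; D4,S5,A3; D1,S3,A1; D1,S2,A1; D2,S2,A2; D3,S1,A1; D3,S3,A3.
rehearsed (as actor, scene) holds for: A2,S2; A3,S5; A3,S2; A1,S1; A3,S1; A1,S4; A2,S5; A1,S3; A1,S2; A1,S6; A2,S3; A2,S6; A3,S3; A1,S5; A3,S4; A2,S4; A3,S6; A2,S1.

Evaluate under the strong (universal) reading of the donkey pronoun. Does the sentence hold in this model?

"her" takes "an actor" as antecedent and "it" takes "a scene"; both are donkey pronouns co-varying with the restrictor.
Strong reading: for every (d,s,a) with gave(d,s,a), rehearsed(a,s).
Restrictor triples: (D1,S1,A3)→rehearsed(A3,S1) ✓  (D1,S2,A1)→rehearsed(A1,S2) ✓  (D1,S3,A1)→rehearsed(A1,S3) ✓  (D1,S4,A2)→rehearsed(A2,S4) ✓  (D1,S5,A1)→rehearsed(A1,S5) ✓  (D1,S6,A1)→rehearsed(A1,S6) ✓  (D2,S1,A1)→rehearsed(A1,S1) ✓  (D2,S2,A2)→rehearsed(A2,S2) ✓  (D3,S1,A1)→rehearsed(A1,S1) ✓  (D3,S3,A3)→rehearsed(A3,S3) ✓  (D3,S6,A1)→rehearsed(A1,S6) ✓  (D3,S6,A2)→rehearsed(A2,S6) ✓  (D4,S5,A3)→rehearsed(A3,S5) ✓
Every restrictor triple satisfies the scope.

True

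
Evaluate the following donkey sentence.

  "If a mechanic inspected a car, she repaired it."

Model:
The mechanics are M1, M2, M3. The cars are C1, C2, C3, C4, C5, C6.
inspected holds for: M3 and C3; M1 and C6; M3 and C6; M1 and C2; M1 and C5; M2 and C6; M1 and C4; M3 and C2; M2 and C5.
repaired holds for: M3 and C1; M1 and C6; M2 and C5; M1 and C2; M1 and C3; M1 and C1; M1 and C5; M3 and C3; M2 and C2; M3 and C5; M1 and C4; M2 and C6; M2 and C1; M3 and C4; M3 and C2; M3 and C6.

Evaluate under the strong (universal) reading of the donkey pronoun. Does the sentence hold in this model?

True

"it" takes "a car" as antecedent — a donkey pronoun bound across the clause boundary.
Strong reading: for every (m,c) with inspected(m,c), repaired(m,c).
Restrictor pairs: (M1,C2) ✓  (M1,C4) ✓  (M1,C5) ✓  (M1,C6) ✓  (M2,C5) ✓  (M2,C6) ✓  (M3,C2) ✓  (M3,C3) ✓  (M3,C6) ✓
Every restrictor pair satisfies the scope.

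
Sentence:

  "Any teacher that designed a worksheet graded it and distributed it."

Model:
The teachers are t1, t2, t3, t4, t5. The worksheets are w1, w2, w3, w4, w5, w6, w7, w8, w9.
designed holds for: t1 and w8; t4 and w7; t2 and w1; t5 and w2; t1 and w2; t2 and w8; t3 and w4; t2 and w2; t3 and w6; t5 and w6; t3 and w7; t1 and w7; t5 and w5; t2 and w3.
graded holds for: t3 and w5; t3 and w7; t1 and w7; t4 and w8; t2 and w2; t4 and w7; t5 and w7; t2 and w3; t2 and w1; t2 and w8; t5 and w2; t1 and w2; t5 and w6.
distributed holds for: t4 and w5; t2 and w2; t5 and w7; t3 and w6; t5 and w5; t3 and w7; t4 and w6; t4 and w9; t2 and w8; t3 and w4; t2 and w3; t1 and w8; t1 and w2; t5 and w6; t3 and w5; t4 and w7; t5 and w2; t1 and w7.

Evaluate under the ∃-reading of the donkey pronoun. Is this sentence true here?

True

"it" takes "a worksheet" as antecedent — a donkey pronoun bound across the clause boundary.
Weak reading: every teacher t with some designed-worksheet has at least one designed-worksheet w such that graded(t,w) ∧ distributed(t,w).
Per teacher: t1:✓  t2:✓  t3:✓  t4:✓  t5:✓
Every teacher in the restrictor has a witness.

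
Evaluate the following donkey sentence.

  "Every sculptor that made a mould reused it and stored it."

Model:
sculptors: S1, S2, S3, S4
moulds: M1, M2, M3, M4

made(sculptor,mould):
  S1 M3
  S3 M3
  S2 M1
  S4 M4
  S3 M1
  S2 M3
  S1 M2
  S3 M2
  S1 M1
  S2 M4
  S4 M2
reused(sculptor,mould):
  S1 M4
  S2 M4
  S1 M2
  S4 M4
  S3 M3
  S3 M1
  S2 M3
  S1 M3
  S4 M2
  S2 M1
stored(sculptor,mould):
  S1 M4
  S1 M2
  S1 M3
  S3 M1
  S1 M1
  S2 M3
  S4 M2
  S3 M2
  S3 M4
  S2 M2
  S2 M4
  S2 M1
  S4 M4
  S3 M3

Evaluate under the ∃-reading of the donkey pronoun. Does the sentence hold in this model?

"it" takes "a mould" as antecedent — a donkey pronoun bound across the clause boundary.
Weak reading: every sculptor s with some made-mould has at least one made-mould m such that reused(s,m) ∧ stored(s,m).
Per sculptor: S1:✓  S2:✓  S3:✓  S4:✓
Every sculptor in the restrictor has a witness.

True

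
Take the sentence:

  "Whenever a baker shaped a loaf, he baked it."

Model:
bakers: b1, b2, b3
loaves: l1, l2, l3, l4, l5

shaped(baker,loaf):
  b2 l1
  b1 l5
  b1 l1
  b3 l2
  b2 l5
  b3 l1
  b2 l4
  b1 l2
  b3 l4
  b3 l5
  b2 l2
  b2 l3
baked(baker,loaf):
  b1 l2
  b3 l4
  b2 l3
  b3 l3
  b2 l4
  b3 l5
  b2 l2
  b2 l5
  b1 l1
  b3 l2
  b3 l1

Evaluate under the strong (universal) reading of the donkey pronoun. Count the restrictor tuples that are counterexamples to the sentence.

2

"it" takes "a loaf" as antecedent — a donkey pronoun bound across the clause boundary.
Strong reading: for every (b,l) with shaped(b,l), baked(b,l).
Restrictor pairs: (b1,l1) ✓  (b1,l2) ✓  (b1,l5) ✗  (b2,l1) ✗  (b2,l2) ✓  (b2,l3) ✓  (b2,l4) ✓  (b2,l5) ✓  (b3,l1) ✓  (b3,l2) ✓  (b3,l4) ✓  (b3,l5) ✓
Counterexamples (restrictor pairs failing the scope): 2.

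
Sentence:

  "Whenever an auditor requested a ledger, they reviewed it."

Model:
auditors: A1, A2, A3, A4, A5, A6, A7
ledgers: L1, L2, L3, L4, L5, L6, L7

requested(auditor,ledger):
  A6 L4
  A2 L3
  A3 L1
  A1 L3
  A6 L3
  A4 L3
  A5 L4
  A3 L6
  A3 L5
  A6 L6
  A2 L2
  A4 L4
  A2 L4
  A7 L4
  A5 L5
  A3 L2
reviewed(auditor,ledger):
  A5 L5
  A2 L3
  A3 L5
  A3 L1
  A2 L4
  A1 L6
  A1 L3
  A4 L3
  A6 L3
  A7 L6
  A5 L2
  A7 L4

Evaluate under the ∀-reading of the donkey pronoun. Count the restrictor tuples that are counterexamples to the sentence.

7

"it" takes "a ledger" as antecedent — a donkey pronoun bound across the clause boundary.
Strong reading: for every (a,l) with requested(a,l), reviewed(a,l).
Restrictor pairs: (A1,L3) ✓  (A2,L2) ✗  (A2,L3) ✓  (A2,L4) ✓  (A3,L1) ✓  (A3,L2) ✗  (A3,L5) ✓  (A3,L6) ✗  (A4,L3) ✓  (A4,L4) ✗  (A5,L4) ✗  (A5,L5) ✓  (A6,L3) ✓  (A6,L4) ✗  (A6,L6) ✗  (A7,L4) ✓
Counterexamples (restrictor pairs failing the scope): 7.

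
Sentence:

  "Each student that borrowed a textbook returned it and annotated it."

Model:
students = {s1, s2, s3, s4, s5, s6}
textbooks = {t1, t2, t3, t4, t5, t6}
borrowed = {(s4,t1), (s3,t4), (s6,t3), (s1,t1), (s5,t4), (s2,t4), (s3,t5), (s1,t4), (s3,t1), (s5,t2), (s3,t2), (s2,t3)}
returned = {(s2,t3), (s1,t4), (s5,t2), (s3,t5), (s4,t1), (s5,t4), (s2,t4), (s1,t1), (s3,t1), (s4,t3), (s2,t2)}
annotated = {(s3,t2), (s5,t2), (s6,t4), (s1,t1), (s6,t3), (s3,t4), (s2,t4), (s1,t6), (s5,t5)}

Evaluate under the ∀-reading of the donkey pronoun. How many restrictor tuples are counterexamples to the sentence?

9

"it" takes "a textbook" as antecedent — a donkey pronoun bound across the clause boundary.
Strong reading: for every (s,t) with borrowed(s,t), returned(s,t) ∧ annotated(s,t).
Restrictor pairs: (s1,t1) ✓  (s1,t4) ✗  (s2,t3) ✗  (s2,t4) ✓  (s3,t1) ✗  (s3,t2) ✗  (s3,t4) ✗  (s3,t5) ✗  (s4,t1) ✗  (s5,t2) ✓  (s5,t4) ✗  (s6,t3) ✗
Counterexamples (restrictor pairs failing the scope): 9.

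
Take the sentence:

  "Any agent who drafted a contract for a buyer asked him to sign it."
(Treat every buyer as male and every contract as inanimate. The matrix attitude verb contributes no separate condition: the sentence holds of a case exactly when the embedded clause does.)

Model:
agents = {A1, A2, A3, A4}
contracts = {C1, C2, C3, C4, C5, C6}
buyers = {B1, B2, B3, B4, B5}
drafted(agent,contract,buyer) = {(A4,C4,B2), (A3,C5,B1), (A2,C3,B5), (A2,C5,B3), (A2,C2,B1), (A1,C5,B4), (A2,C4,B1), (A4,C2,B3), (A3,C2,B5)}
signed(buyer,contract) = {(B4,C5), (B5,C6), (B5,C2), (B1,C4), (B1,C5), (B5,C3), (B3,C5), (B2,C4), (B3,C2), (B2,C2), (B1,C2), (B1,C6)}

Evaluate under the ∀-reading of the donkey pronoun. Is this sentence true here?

"him" takes "a buyer" as antecedent and "it" takes "a contract"; both are donkey pronouns co-varying with the restrictor.
Strong reading: for every (a,c,b) with drafted(a,c,b), signed(b,c).
Restrictor triples: (A1,C5,B4)→signed(B4,C5) ✓  (A2,C2,B1)→signed(B1,C2) ✓  (A2,C3,B5)→signed(B5,C3) ✓  (A2,C4,B1)→signed(B1,C4) ✓  (A2,C5,B3)→signed(B3,C5) ✓  (A3,C2,B5)→signed(B5,C2) ✓  (A3,C5,B1)→signed(B1,C5) ✓  (A4,C2,B3)→signed(B3,C2) ✓  (A4,C4,B2)→signed(B2,C4) ✓
Every restrictor triple satisfies the scope.

True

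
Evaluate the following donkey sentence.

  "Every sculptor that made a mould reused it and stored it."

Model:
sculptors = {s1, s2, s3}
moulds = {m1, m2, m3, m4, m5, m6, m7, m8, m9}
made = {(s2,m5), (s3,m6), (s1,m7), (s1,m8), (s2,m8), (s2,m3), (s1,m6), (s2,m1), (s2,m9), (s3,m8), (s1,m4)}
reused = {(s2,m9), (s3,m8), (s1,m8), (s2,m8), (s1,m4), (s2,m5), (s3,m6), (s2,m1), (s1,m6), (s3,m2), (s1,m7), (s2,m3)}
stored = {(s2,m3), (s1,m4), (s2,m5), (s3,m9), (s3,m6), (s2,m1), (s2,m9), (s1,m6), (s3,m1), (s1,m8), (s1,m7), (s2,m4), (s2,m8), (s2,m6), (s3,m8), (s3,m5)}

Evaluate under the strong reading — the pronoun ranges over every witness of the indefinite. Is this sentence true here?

"it" takes "a mould" as antecedent — a donkey pronoun bound across the clause boundary.
Strong reading: for every (s,m) with made(s,m), reused(s,m) ∧ stored(s,m).
Restrictor pairs: (s1,m4) ✓  (s1,m6) ✓  (s1,m7) ✓  (s1,m8) ✓  (s2,m1) ✓  (s2,m3) ✓  (s2,m5) ✓  (s2,m8) ✓  (s2,m9) ✓  (s3,m6) ✓  (s3,m8) ✓
Every restrictor pair satisfies the scope.

True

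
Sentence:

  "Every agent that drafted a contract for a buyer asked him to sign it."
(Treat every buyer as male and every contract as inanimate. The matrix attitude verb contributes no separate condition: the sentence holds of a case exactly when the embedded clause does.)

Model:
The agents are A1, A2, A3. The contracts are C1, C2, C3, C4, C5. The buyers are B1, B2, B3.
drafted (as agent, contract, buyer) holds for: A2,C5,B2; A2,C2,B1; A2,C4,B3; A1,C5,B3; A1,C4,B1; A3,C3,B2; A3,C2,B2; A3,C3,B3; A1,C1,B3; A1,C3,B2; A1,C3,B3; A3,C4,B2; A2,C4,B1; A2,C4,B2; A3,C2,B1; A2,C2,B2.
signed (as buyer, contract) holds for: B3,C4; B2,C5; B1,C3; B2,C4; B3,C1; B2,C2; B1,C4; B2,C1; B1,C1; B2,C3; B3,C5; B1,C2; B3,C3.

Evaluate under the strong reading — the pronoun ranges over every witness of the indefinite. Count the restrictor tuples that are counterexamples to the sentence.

0

"him" takes "a buyer" as antecedent and "it" takes "a contract"; both are donkey pronouns co-varying with the restrictor.
Strong reading: for every (a,c,b) with drafted(a,c,b), signed(b,c).
Restrictor triples: (A1,C1,B3)→signed(B3,C1) ✓  (A1,C3,B2)→signed(B2,C3) ✓  (A1,C3,B3)→signed(B3,C3) ✓  (A1,C4,B1)→signed(B1,C4) ✓  (A1,C5,B3)→signed(B3,C5) ✓  (A2,C2,B1)→signed(B1,C2) ✓  (A2,C2,B2)→signed(B2,C2) ✓  (A2,C4,B1)→signed(B1,C4) ✓  (A2,C4,B2)→signed(B2,C4) ✓  (A2,C4,B3)→signed(B3,C4) ✓  (A2,C5,B2)→signed(B2,C5) ✓  (A3,C2,B1)→signed(B1,C2) ✓  (A3,C2,B2)→signed(B2,C2) ✓  (A3,C3,B2)→signed(B2,C3) ✓  (A3,C3,B3)→signed(B3,C3) ✓  (A3,C4,B2)→signed(B2,C4) ✓
Counterexamples (restrictor triples failing the scope): 0.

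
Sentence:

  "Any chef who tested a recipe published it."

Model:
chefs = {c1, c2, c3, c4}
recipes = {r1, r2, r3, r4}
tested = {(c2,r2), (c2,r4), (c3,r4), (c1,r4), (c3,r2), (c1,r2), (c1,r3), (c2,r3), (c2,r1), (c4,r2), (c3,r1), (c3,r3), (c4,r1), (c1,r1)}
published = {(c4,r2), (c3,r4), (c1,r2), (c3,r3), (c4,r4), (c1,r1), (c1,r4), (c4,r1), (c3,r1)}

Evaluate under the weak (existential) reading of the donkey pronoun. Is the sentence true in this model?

False

"it" takes "a recipe" as antecedent — a donkey pronoun bound across the clause boundary.
Weak reading: every chef c with some tested-recipe has at least one tested-recipe r such that published(c,r).
Per chef: c1:✓  c2:✗  c3:✓  c4:✓
c2 has no witness among its tested-recipes.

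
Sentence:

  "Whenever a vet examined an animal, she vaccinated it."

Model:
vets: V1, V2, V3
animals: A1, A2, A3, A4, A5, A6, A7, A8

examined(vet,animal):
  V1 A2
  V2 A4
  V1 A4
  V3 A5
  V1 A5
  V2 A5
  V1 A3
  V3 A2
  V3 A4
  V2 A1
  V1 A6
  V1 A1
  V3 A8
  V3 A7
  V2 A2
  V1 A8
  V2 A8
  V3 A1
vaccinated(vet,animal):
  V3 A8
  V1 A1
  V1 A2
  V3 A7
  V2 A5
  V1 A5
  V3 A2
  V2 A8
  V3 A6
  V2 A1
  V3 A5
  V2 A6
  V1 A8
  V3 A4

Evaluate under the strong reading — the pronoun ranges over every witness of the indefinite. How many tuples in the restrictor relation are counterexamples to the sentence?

"it" takes "an animal" as antecedent — a donkey pronoun bound across the clause boundary.
Strong reading: for every (v,a) with examined(v,a), vaccinated(v,a).
Restrictor pairs: (V1,A1) ✓  (V1,A2) ✓  (V1,A3) ✗  (V1,A4) ✗  (V1,A5) ✓  (V1,A6) ✗  (V1,A8) ✓  (V2,A1) ✓  (V2,A2) ✗  (V2,A4) ✗  (V2,A5) ✓  (V2,A8) ✓  (V3,A1) ✗  (V3,A2) ✓  (V3,A4) ✓  (V3,A5) ✓  (V3,A7) ✓  (V3,A8) ✓
Counterexamples (restrictor pairs failing the scope): 6.

6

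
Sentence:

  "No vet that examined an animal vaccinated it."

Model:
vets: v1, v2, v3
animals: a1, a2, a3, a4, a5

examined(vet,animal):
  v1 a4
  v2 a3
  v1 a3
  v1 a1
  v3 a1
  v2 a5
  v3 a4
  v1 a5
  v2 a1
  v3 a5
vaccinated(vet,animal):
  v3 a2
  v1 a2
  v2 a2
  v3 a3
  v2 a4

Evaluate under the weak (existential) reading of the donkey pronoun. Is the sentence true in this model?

True

"it" takes "an animal" as antecedent — a donkey pronoun bound across the clause boundary.
Truth condition: for no (v,a) with examined(v,a) does vaccinated(v,a) hold.
Restrictor pairs — does the scope hold? (v1,a1):fails  (v1,a3):fails  (v1,a4):fails  (v1,a5):fails  (v2,a1):fails  (v2,a3):fails  (v2,a5):fails  (v3,a1):fails  (v3,a4):fails  (v3,a5):fails
Scope holds for no restrictor pair, so the sentence is true.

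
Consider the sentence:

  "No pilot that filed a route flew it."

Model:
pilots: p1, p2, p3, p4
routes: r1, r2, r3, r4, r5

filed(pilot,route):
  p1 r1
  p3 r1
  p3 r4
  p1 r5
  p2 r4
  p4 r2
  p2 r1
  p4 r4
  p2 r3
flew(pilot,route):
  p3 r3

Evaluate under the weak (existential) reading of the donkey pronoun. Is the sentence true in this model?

"it" takes "a route" as antecedent — a donkey pronoun bound across the clause boundary.
Truth condition: for no (p,r) with filed(p,r) does flew(p,r) hold.
Restrictor pairs — does the scope hold? (p1,r1):fails  (p1,r5):fails  (p2,r1):fails  (p2,r3):fails  (p2,r4):fails  (p3,r1):fails  (p3,r4):fails  (p4,r2):fails  (p4,r4):fails
Scope holds for no restrictor pair, so the sentence is true.

True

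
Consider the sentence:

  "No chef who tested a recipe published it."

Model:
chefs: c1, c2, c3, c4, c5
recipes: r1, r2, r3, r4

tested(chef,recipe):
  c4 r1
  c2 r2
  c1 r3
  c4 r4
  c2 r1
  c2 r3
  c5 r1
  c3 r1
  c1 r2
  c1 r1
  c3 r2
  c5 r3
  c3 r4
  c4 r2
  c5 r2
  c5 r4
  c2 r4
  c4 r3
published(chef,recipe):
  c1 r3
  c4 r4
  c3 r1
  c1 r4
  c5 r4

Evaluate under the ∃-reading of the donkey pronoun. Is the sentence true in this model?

"it" takes "a recipe" as antecedent — a donkey pronoun bound across the clause boundary.
Truth condition: for no (c,r) with tested(c,r) does published(c,r) hold.
Restrictor pairs — does the scope hold? (c1,r1):fails  (c1,r2):fails  (c1,r3):holds  (c2,r1):fails  (c2,r2):fails  (c2,r3):fails  (c2,r4):fails  (c3,r1):holds  (c3,r2):fails  (c3,r4):fails  (c4,r1):fails  (c4,r2):fails  (c4,r3):fails  (c4,r4):holds  (c5,r1):fails  (c5,r2):fails  (c5,r3):fails  (c5,r4):holds
Scope holds for 4 pair(s), so the sentence is false.

False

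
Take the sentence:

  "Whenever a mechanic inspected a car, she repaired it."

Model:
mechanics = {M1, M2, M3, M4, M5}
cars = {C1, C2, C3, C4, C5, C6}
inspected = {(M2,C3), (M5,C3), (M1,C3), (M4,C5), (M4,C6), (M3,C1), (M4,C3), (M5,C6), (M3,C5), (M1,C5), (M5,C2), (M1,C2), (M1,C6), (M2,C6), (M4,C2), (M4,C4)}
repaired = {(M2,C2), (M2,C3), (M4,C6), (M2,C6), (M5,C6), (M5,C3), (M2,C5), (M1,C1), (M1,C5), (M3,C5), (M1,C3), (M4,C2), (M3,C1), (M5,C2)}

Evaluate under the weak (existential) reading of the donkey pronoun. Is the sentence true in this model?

"it" takes "a car" as antecedent — a donkey pronoun bound across the clause boundary.
Weak reading: every mechanic m with some inspected-car has at least one inspected-car c such that repaired(m,c).
Per mechanic: M1:✓  M2:✓  M3:✓  M4:✓  M5:✓
Every mechanic in the restrictor has a witness.

True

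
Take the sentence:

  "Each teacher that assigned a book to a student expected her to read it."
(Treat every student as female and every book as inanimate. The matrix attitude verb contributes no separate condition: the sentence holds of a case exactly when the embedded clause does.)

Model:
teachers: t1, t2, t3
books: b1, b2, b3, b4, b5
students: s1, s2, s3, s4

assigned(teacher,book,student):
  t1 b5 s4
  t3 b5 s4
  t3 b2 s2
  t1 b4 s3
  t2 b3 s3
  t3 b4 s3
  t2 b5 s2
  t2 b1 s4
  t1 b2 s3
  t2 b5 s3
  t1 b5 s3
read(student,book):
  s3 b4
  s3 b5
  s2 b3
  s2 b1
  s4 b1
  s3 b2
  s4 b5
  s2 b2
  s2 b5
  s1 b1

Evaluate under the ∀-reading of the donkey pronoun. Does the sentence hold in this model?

"her" takes "a student" as antecedent and "it" takes "a book"; both are donkey pronouns co-varying with the restrictor.
Strong reading: for every (t,b,s) with assigned(t,b,s), read(s,b).
Restrictor triples: (t1,b2,s3)→read(s3,b2) ✓  (t1,b4,s3)→read(s3,b4) ✓  (t1,b5,s3)→read(s3,b5) ✓  (t1,b5,s4)→read(s4,b5) ✓  (t2,b1,s4)→read(s4,b1) ✓  (t2,b3,s3)→read(s3,b3) ✗  (t2,b5,s2)→read(s2,b5) ✓  (t2,b5,s3)→read(s3,b5) ✓  (t3,b2,s2)→read(s2,b2) ✓  (t3,b4,s3)→read(s3,b4) ✓  (t3,b5,s4)→read(s4,b5) ✓
Counterexample: (t2,b3,s3) — read(s3,b3) does not hold.

False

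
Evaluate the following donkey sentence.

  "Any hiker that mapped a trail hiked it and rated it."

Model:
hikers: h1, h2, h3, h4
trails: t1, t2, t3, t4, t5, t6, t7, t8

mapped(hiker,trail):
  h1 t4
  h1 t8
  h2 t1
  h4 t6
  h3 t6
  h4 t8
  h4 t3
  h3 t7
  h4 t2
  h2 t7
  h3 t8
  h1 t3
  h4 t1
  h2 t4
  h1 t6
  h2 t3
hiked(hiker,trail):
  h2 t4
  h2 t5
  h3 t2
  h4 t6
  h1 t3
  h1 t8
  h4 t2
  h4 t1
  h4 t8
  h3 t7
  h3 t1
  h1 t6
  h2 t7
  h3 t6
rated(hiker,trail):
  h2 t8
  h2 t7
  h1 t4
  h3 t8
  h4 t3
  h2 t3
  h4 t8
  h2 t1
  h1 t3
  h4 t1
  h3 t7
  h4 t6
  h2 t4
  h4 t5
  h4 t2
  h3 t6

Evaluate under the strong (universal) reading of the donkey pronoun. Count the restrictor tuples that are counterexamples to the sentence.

7

"it" takes "a trail" as antecedent — a donkey pronoun bound across the clause boundary.
Strong reading: for every (h,t) with mapped(h,t), hiked(h,t) ∧ rated(h,t).
Restrictor pairs: (h1,t3) ✓  (h1,t4) ✗  (h1,t6) ✗  (h1,t8) ✗  (h2,t1) ✗  (h2,t3) ✗  (h2,t4) ✓  (h2,t7) ✓  (h3,t6) ✓  (h3,t7) ✓  (h3,t8) ✗  (h4,t1) ✓  (h4,t2) ✓  (h4,t3) ✗  (h4,t6) ✓  (h4,t8) ✓
Counterexamples (restrictor pairs failing the scope): 7.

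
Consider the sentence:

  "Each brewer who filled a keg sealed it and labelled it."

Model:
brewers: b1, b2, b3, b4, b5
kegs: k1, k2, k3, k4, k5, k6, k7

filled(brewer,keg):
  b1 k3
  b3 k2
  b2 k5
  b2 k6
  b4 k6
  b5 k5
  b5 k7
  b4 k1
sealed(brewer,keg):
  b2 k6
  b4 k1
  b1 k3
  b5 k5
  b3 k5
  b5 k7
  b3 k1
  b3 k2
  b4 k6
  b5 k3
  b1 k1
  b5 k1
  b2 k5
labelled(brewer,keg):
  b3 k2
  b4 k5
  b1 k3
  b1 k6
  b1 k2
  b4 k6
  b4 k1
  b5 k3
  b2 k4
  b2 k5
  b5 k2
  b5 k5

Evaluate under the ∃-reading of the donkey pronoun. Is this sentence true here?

"it" takes "a keg" as antecedent — a donkey pronoun bound across the clause boundary.
Weak reading: every brewer b with some filled-keg has at least one filled-keg k such that sealed(b,k) ∧ labelled(b,k).
Per brewer: b1:✓  b2:✓  b3:✓  b4:✓  b5:✓
Every brewer in the restrictor has a witness.

True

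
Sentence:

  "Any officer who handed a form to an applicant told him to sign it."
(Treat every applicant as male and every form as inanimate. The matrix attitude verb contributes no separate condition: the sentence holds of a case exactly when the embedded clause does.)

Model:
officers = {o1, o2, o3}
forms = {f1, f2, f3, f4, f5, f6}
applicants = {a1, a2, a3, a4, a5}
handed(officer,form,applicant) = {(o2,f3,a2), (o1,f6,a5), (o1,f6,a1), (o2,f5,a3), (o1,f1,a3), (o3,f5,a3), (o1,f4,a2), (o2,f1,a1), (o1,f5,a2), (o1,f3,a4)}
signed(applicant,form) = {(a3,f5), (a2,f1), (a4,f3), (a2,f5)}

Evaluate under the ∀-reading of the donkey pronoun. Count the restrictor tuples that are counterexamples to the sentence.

6

"him" takes "an applicant" as antecedent and "it" takes "a form"; both are donkey pronouns co-varying with the restrictor.
Strong reading: for every (o,f,a) with handed(o,f,a), signed(a,f).
Restrictor triples: (o1,f1,a3)→signed(a3,f1) ✗  (o1,f3,a4)→signed(a4,f3) ✓  (o1,f4,a2)→signed(a2,f4) ✗  (o1,f5,a2)→signed(a2,f5) ✓  (o1,f6,a1)→signed(a1,f6) ✗  (o1,f6,a5)→signed(a5,f6) ✗  (o2,f1,a1)→signed(a1,f1) ✗  (o2,f3,a2)→signed(a2,f3) ✗  (o2,f5,a3)→signed(a3,f5) ✓  (o3,f5,a3)→signed(a3,f5) ✓
Counterexamples (restrictor triples failing the scope): 6.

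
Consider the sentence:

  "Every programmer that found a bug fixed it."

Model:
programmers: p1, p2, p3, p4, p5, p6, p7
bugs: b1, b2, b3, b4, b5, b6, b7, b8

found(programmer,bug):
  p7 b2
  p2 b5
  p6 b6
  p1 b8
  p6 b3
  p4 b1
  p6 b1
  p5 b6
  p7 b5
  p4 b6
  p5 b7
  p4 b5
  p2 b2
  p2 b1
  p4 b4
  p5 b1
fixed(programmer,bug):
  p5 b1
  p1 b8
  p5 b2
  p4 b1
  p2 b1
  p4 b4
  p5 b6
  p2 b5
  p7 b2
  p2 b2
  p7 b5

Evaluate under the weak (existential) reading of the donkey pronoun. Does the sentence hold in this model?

"it" takes "a bug" as antecedent — a donkey pronoun bound across the clause boundary.
Weak reading: every programmer p with some found-bug has at least one found-bug b such that fixed(p,b).
Per programmer: p1:✓  p2:✓  p4:✓  p5:✓  p6:✗  p7:✓
p6 has no witness among its found-bugs.

False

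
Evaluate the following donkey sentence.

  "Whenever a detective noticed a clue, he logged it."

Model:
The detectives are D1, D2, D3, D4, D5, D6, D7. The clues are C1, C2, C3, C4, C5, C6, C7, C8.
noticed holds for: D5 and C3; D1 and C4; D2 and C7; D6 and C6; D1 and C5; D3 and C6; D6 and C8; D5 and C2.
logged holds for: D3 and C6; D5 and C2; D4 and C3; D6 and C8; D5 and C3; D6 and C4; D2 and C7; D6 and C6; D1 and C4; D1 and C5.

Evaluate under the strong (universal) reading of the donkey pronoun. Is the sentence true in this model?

True

"it" takes "a clue" as antecedent — a donkey pronoun bound across the clause boundary.
Strong reading: for every (d,c) with noticed(d,c), logged(d,c).
Restrictor pairs: (D1,C4) ✓  (D1,C5) ✓  (D2,C7) ✓  (D3,C6) ✓  (D5,C2) ✓  (D5,C3) ✓  (D6,C6) ✓  (D6,C8) ✓
Every restrictor pair satisfies the scope.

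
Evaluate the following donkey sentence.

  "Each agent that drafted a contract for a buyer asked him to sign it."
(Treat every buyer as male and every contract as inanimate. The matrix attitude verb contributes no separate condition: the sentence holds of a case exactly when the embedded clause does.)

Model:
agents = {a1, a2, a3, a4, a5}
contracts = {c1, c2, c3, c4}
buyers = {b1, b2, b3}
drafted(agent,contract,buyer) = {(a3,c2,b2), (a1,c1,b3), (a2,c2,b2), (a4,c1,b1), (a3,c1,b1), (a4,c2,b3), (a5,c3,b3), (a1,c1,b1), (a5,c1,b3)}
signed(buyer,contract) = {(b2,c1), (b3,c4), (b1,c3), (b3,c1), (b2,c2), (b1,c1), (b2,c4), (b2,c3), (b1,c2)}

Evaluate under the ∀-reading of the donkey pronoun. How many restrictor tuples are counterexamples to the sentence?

2

"him" takes "a buyer" as antecedent and "it" takes "a contract"; both are donkey pronouns co-varying with the restrictor.
Strong reading: for every (a,c,b) with drafted(a,c,b), signed(b,c).
Restrictor triples: (a1,c1,b1)→signed(b1,c1) ✓  (a1,c1,b3)→signed(b3,c1) ✓  (a2,c2,b2)→signed(b2,c2) ✓  (a3,c1,b1)→signed(b1,c1) ✓  (a3,c2,b2)→signed(b2,c2) ✓  (a4,c1,b1)→signed(b1,c1) ✓  (a4,c2,b3)→signed(b3,c2) ✗  (a5,c1,b3)→signed(b3,c1) ✓  (a5,c3,b3)→signed(b3,c3) ✗
Counterexamples (restrictor triples failing the scope): 2.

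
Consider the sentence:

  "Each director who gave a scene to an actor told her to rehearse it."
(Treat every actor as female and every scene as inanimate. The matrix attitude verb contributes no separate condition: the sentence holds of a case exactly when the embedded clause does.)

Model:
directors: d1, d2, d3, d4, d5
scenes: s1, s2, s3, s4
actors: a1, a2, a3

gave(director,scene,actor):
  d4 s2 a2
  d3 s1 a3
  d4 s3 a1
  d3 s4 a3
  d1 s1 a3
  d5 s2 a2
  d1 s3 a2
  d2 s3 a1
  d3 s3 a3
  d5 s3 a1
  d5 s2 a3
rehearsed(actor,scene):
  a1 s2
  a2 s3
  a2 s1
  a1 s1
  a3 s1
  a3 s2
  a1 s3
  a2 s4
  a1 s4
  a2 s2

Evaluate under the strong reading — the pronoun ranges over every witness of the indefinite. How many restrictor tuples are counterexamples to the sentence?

"her" takes "an actor" as antecedent and "it" takes "a scene"; both are donkey pronouns co-varying with the restrictor.
Strong reading: for every (d,s,a) with gave(d,s,a), rehearsed(a,s).
Restrictor triples: (d1,s1,a3)→rehearsed(a3,s1) ✓  (d1,s3,a2)→rehearsed(a2,s3) ✓  (d2,s3,a1)→rehearsed(a1,s3) ✓  (d3,s1,a3)→rehearsed(a3,s1) ✓  (d3,s3,a3)→rehearsed(a3,s3) ✗  (d3,s4,a3)→rehearsed(a3,s4) ✗  (d4,s2,a2)→rehearsed(a2,s2) ✓  (d4,s3,a1)→rehearsed(a1,s3) ✓  (d5,s2,a2)→rehearsed(a2,s2) ✓  (d5,s2,a3)→rehearsed(a3,s2) ✓  (d5,s3,a1)→rehearsed(a1,s3) ✓
Counterexamples (restrictor triples failing the scope): 2.

2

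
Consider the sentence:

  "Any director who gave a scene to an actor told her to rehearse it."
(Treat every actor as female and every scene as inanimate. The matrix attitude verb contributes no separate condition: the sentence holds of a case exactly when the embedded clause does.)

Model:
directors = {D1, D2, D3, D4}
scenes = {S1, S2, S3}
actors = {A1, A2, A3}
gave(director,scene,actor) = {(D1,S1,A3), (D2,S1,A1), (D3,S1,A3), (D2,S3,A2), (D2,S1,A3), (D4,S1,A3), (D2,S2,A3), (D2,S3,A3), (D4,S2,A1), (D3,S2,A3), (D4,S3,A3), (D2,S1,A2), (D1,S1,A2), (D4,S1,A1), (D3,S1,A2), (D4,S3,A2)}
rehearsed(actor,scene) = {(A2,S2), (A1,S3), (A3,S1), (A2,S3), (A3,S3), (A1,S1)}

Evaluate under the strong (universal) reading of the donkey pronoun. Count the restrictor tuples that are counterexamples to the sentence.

"her" takes "an actor" as antecedent and "it" takes "a scene"; both are donkey pronouns co-varying with the restrictor.
Strong reading: for every (d,s,a) with gave(d,s,a), rehearsed(a,s).
Restrictor triples: (D1,S1,A2)→rehearsed(A2,S1) ✗  (D1,S1,A3)→rehearsed(A3,S1) ✓  (D2,S1,A1)→rehearsed(A1,S1) ✓  (D2,S1,A2)→rehearsed(A2,S1) ✗  (D2,S1,A3)→rehearsed(A3,S1) ✓  (D2,S2,A3)→rehearsed(A3,S2) ✗  (D2,S3,A2)→rehearsed(A2,S3) ✓  (D2,S3,A3)→rehearsed(A3,S3) ✓  (D3,S1,A2)→rehearsed(A2,S1) ✗  (D3,S1,A3)→rehearsed(A3,S1) ✓  (D3,S2,A3)→rehearsed(A3,S2) ✗  (D4,S1,A1)→rehearsed(A1,S1) ✓  (D4,S1,A3)→rehearsed(A3,S1) ✓  (D4,S2,A1)→rehearsed(A1,S2) ✗  (D4,S3,A2)→rehearsed(A2,S3) ✓  (D4,S3,A3)→rehearsed(A3,S3) ✓
Counterexamples (restrictor triples failing the scope): 6.

6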